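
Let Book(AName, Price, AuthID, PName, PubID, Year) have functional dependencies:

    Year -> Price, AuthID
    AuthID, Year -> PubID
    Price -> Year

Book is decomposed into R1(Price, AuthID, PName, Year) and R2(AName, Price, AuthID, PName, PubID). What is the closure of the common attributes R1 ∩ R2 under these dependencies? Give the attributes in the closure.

Price, AuthID, PName, PubID, Year

R1 ∩ R2 = {Price, AuthID, PName}.
Price → Year applies, adding Year
AuthID, Year → PubID applies, adding PubID
Closure: {Price, AuthID, PName, PubID, Year}.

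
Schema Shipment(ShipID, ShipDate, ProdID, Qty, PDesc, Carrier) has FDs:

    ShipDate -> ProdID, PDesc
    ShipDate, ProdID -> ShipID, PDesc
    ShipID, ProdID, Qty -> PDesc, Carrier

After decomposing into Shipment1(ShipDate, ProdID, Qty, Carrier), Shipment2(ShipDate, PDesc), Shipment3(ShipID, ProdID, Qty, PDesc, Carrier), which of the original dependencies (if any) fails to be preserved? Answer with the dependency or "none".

ShipDate, ProdID -> ShipID, PDesc

Check ShipDate, ProdID → ShipID, PDesc: no single fragment contains all of {ShipID, ShipDate, ProdID, PDesc}, and the restricted closure of {ShipDate, ProdID} across the fragments never reaches {ShipID, PDesc}.
ShipDate → ProdID, PDesc is preserved.
ShipID, ProdID, Qty → PDesc, Carrier is preserved.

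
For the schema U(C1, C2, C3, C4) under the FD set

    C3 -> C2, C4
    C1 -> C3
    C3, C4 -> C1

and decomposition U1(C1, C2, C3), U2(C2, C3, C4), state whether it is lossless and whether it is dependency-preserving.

lossless and dependency-preserving

Lossless test: (C2, C3)⁺ = {C1, C2, C3, C4}, which contains all of one fragment — lossless.
Dependency preservation: C3, C4 → C1 is not contained in any single fragment, but the restricted closure of its left-hand side across the fragments still reaches the right-hand side; the remaining FDs each lie inside some fragment. All dependencies are preserved.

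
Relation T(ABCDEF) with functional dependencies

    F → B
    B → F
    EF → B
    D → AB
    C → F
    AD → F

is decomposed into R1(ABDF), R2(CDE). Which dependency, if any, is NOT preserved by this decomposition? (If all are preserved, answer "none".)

C → F

Check C → F: no single fragment contains all of {CF}, and the restricted closure of {C} across the fragments never reaches {F}.
F → B is preserved.
B → F is preserved.
EF → B is preserved.
D → AB is preserved.
AD → F is preserved.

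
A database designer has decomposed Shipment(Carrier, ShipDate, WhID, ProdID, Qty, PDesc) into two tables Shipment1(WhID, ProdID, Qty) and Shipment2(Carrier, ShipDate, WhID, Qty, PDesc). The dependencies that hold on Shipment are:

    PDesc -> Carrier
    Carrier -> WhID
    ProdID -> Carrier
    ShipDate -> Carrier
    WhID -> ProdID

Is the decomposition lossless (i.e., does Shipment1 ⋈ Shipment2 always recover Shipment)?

Common attributes: Shipment1 ∩ Shipment2 = {WhID, Qty}.
Closure of {WhID, Qty}: WhID → ProdID applies, adding ProdID; ProdID → Carrier applies, adding Carrier. So (WhID, Qty)⁺ = {Carrier, WhID, ProdID, Qty}.
This closure contains every attribute of Shipment1, so Shipment1 ∩ Shipment2 → Shipment1. The join is lossless.

Yes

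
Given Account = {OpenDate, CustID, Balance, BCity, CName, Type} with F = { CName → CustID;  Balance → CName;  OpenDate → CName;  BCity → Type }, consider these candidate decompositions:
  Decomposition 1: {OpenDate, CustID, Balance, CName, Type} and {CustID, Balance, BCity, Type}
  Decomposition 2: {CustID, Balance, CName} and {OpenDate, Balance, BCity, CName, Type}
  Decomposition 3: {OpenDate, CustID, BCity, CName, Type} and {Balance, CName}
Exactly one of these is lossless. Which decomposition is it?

Decomposition 1: common = {CustID, Balance, Type}, closure = {CustID, Balance, CName, Type} → lossy.
Decomposition 2: common = {Balance, CName}, closure = {CustID, Balance, CName} → lossless.
Decomposition 3: common = {CName}, closure = {CustID, CName} → lossy.

Decomposition 2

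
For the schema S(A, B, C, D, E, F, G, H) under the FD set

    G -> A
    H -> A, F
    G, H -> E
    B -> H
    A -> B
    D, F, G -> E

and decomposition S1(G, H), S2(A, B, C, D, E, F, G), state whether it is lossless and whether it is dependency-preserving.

Lossless test: (G)⁺ = {A, B, E, F, G, H}, which contains all of one fragment — lossless.
Dependency preservation: the restricted closure of {H} across the fragments never reaches {A, F}, so H → A, F cannot be enforced without a join — not preserved.

lossless but not dependency-preserving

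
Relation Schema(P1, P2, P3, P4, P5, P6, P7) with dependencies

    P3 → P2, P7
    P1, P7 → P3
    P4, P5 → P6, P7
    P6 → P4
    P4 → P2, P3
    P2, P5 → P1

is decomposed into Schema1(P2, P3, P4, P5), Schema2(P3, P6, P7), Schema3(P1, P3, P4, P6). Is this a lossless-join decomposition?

No

Chase test. Columns are P1, P2, P3, P4, P5, P6, P7; row i has aⱼ where attribute j ∈ Schemai, else bᵢⱼ.
Initial tableau (one row per fragment):
  row 1: b11 a2 a3 a4 a5 b16 b17
  row 2: b21 b22 a3 b24 b25 a6 a7
  row 3: a1 b32 a3 a4 b35 a6 b37
Rows 1 and 2 agree on P3; apply P3→P2, P7 and equate their P2, P7 entries.
Rows 1 and 3 agree on P3; apply P3→P2, P7 and equate their P2, P7 entries.
Rows 2 and 3 agree on P6; apply P6→P4 and equate their P4 entries.
No row becomes fully distinguished — the join is lossy.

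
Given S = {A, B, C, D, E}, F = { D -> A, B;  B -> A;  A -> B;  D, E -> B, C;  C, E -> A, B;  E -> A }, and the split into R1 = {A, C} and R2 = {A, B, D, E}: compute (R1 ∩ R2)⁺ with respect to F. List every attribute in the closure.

A, B

R1 ∩ R2 = {A}.
A → B applies, adding B
Closure: {A, B}.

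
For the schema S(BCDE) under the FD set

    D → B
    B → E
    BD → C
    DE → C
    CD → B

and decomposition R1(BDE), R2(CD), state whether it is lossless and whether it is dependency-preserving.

Lossless test: (D)⁺ = {BCDE}, which contains all of one fragment — lossless.
Dependency preservation: BD → C; DE → C; CD → B are not contained in any single fragment, but the restricted closure of each left-hand side across the fragments still reaches the right-hand side; the remaining FDs each lie inside some fragment. All dependencies are preserved.

lossless and dependency-preserving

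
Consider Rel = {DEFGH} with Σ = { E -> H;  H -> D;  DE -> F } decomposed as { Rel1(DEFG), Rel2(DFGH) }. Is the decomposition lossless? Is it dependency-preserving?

lossy and not dependency-preserving

Lossless test: (DFG)⁺ = {DFG}, which is a superkey of neither fragment — lossy.
Dependency preservation: the restricted closure of {E} across the fragments never reaches {H}, so E → H cannot be enforced without a join — not preserved.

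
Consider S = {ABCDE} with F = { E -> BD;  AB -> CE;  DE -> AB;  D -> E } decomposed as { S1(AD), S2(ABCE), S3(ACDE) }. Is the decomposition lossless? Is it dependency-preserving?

Lossless test (chase): Rows 2 and 3 agree on E; apply E→BD and equate their BD entries. Rows 1 and 2 agree on D; apply D→E and equate their E entries. Rows 1 and 2 agree on E; apply E→BD and equate their BD entries. Rows 1 and 2 agree on AB; apply AB→CE and equate their CE entries. Row 1 is now all distinguished symbols — the join is lossless.
Dependency preservation: E → BD; DE → AB are not contained in any single fragment, but the restricted closure of each left-hand side across the fragments still reaches the right-hand side; the remaining FDs each lie inside some fragment. All dependencies are preserved.

lossless and dependency-preserving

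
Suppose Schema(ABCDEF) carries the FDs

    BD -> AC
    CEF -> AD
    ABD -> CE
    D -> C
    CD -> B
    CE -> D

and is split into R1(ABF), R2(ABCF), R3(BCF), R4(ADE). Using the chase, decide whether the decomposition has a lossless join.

Chase test. Columns are ABCDEF; row i has aⱼ where attribute j ∈ Ri, else bᵢⱼ.
Initial tableau (one row per fragment):
  row 1: a1 a2 b13 b14 b15 a6
  row 2: a1 a2 a3 b24 b25 a6
  row 3: b31 a2 a3 b34 b35 a6
  row 4: a1 b42 b43 a4 a5 b46
No row becomes fully distinguished — the join is lossy.

No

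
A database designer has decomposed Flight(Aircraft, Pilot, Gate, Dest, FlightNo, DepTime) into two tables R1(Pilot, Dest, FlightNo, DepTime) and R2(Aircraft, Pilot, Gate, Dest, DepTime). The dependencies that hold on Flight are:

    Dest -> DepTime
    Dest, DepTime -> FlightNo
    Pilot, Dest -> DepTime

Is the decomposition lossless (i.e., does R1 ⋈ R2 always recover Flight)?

Yes

Common attributes: R1 ∩ R2 = {Pilot, Dest, DepTime}.
Closure of {Pilot, Dest, DepTime}: Dest, DepTime → FlightNo applies, adding FlightNo. So (Pilot, Dest, DepTime)⁺ = {Pilot, Dest, FlightNo, DepTime}.
This closure contains every attribute of R1, so R1 ∩ R2 → R1. The join is lossless.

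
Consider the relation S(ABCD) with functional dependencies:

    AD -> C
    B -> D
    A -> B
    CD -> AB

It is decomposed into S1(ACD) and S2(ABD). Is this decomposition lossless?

Common attributes: S1 ∩ S2 = {AD}.
Closure of {AD}: AD → C applies, adding C; A → B applies, adding B. So (AD)⁺ = {ABCD}.
This closure contains every attribute of S1, so S1 ∩ S2 → S1. The join is lossless.

Yes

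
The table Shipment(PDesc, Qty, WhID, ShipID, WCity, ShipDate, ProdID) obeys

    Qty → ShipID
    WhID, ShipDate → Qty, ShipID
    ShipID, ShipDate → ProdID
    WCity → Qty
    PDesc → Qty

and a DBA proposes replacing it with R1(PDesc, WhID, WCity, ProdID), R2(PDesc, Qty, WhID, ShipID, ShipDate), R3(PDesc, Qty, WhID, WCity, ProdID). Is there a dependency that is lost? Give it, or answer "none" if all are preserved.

Check ShipID, ShipDate → ProdID: no single fragment contains all of {ShipID, ShipDate, ProdID}, and the restricted closure of {ShipID, ShipDate} across the fragments never reaches {ProdID}.
Qty → ShipID is preserved.
WhID, ShipDate → Qty, ShipID is preserved.
WCity → Qty is preserved.
PDesc → Qty is preserved.

ShipID, ShipDate → ProdID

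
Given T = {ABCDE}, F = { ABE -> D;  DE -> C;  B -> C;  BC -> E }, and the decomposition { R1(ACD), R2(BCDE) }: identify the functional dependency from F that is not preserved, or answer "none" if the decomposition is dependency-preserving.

Check ABE → D: no single fragment contains all of {ABDE}, and the restricted closure of {ABE} across the fragments never reaches {D}.
DE → C is preserved.
B → C is preserved.
BC → E is preserved.

ABE -> D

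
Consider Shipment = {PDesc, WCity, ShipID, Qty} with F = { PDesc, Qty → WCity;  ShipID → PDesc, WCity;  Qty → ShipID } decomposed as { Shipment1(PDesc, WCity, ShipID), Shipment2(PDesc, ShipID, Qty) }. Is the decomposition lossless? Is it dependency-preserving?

lossless and dependency-preserving

Lossless test: (PDesc, ShipID)⁺ = {PDesc, WCity, ShipID}, which contains all of one fragment — lossless.
Dependency preservation: PDesc, Qty → WCity is not contained in any single fragment, but the restricted closure of its left-hand side across the fragments still reaches the right-hand side; the remaining FDs each lie inside some fragment. All dependencies are preserved.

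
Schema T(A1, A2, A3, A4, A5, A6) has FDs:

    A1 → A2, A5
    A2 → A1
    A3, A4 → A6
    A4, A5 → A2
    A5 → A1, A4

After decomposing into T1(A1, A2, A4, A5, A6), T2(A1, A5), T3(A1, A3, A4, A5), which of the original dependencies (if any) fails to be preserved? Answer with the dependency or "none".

Check A3, A4 → A6: no single fragment contains all of {A3, A4, A6}, and the restricted closure of {A3, A4} across the fragments never reaches {A6}.
A1 → A2, A5 is preserved.
A2 → A1 is preserved.
A4, A5 → A2 is preserved.
A5 → A1, A4 is preserved.

A3, A4 → A6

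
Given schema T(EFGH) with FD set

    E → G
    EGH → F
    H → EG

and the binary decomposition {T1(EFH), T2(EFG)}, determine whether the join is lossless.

Common attributes: T1 ∩ T2 = {EF}.
Closure of {EF}: E → G applies, adding G. So (EF)⁺ = {EFG}.
This closure contains every attribute of T2, so T1 ∩ T2 → T2. The join is lossless.

Yes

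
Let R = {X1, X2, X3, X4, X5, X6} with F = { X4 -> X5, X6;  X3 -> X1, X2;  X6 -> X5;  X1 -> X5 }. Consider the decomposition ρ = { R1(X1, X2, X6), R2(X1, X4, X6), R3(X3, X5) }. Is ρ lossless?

Chase test. Columns are X1, X2, X3, X4, X5, X6; row i has aⱼ where attribute j ∈ Ri, else bᵢⱼ.
Initial tableau (one row per fragment):
  row 1: a1 a2 b13 b14 b15 a6
  row 2: a1 b22 b23 a4 b25 a6
  row 3: b31 b32 a3 b34 a5 b36
Rows 1 and 2 agree on X6; apply X6→X5 and equate their X5 entries.
No row becomes fully distinguished — the join is lossy.

No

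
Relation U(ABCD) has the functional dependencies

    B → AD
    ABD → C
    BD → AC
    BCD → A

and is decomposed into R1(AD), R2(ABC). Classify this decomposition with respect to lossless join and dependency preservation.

lossy and not dependency-preserving

Lossless test: (A)⁺ = {A}, which is a superkey of neither fragment — lossy.
Dependency preservation: the restricted closure of {B} across the fragments never reaches {AD}, so B → AD cannot be enforced without a join — not preserved.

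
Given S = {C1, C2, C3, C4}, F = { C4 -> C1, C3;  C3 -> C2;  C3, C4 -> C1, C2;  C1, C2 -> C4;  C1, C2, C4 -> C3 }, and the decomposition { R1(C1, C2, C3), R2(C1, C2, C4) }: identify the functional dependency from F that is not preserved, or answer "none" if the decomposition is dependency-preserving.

none

C4 → C1, C3: restricted closure across fragments reaches C1, C3.
C3 → C2 lies within R1.
C3, C4 → C1, C2: restricted closure across fragments reaches C1, C2.
C1, C2 → C4 lies within R2.
C1, C2, C4 → C3: restricted closure across fragments reaches C3.
Every dependency is enforceable on the fragments, so the decomposition is dependency-preserving.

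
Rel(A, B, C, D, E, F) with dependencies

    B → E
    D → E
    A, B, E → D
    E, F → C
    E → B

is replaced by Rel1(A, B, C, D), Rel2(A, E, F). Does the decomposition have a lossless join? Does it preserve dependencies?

Lossless test: (A)⁺ = {A}, which is a superkey of neither fragment — lossy.
Dependency preservation: the restricted closure of {B} across the fragments never reaches {E}, so B → E cannot be enforced without a join — not preserved.

lossy and not dependency-preserving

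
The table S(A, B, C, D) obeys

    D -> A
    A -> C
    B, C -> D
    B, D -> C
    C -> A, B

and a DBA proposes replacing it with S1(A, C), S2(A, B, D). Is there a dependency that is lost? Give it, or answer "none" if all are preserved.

D → A lies within S2.
A → C lies within S1.
B, C → D: restricted closure across fragments reaches D.
B, D → C: restricted closure across fragments reaches C.
C → A, B: restricted closure across fragments reaches A, B.
Every dependency is enforceable on the fragments, so the decomposition is dependency-preserving.

none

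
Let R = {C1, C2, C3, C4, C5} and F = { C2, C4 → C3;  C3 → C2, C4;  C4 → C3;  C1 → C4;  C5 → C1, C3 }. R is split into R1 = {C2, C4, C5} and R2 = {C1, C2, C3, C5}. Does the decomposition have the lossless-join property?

Common attributes: R1 ∩ R2 = {C2, C5}.
Closure of {C2, C5}: C5 → C1, C3 applies, adding C1, C3; C3 → C2, C4 applies, adding C4. So (C2, C5)⁺ = {C1, C2, C3, C4, C5}.
This closure contains every attribute of R1, so R1 ∩ R2 → R1. The join is lossless.

Yes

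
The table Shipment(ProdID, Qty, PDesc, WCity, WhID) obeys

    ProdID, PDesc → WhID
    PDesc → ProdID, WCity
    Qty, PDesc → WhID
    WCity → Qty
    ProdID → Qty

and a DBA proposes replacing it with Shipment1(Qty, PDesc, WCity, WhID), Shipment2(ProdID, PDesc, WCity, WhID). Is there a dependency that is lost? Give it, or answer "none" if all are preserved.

ProdID → Qty

Check ProdID → Qty: no single fragment contains all of {ProdID, Qty}, and the restricted closure of {ProdID} across the fragments never reaches {Qty}.
ProdID, PDesc → WhID is preserved.
PDesc → ProdID, WCity is preserved.
Qty, PDesc → WhID is preserved.
WCity → Qty is preserved.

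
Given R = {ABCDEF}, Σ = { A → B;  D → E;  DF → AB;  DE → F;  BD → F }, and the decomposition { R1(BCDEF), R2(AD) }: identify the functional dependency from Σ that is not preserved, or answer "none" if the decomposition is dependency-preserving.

Check A → B: no single fragment contains all of {AB}, and the restricted closure of {A} across the fragments never reaches {B}.
D → E is preserved.
DF → AB is preserved.
DE → F is preserved.
BD → F is preserved.

A → B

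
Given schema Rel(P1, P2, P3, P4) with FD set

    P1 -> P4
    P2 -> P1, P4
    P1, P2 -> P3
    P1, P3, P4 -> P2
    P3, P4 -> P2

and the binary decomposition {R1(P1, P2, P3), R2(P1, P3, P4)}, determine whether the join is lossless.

Yes

Common attributes: R1 ∩ R2 = {P1, P3}.
Closure of {P1, P3}: P1 → P4 applies, adding P4; P1, P3, P4 → P2 applies, adding P2. So (P1, P3)⁺ = {P1, P2, P3, P4}.
This closure contains every attribute of R1, so R1 ∩ R2 → R1. The join is lossless.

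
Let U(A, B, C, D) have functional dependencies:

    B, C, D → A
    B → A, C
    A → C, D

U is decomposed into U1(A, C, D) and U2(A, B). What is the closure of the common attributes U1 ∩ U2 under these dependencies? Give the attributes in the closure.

A, C, D

U1 ∩ U2 = {A}.
A → C, D applies, adding C, D
Closure: {A, C, D}.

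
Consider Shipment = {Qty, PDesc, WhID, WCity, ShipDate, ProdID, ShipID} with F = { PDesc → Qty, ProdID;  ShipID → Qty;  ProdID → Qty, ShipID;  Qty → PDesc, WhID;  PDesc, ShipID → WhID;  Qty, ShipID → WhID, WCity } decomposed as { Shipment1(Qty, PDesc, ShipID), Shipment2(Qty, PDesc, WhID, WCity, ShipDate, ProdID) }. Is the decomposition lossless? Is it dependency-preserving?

lossless and dependency-preserving

Lossless test: (Qty, PDesc)⁺ = {Qty, PDesc, WhID, WCity, ProdID, ShipID}, which contains all of one fragment — lossless.
Dependency preservation: ProdID → Qty, ShipID; PDesc, ShipID → WhID; Qty, ShipID → WhID, WCity are not contained in any single fragment, but the restricted closure of each left-hand side across the fragments still reaches the right-hand side; the remaining FDs each lie inside some fragment. All dependencies are preserved.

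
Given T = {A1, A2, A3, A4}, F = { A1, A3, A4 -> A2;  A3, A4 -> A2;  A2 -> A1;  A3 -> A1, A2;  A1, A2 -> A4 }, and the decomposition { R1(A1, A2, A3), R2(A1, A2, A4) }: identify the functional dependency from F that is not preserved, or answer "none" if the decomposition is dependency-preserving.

A1, A3, A4 → A2: restricted closure across fragments reaches A2.
A3, A4 → A2: restricted closure across fragments reaches A2.
A2 → A1 lies within R1.
A3 → A1, A2 lies within R1.
A1, A2 → A4 lies within R2.
Every dependency is enforceable on the fragments, so the decomposition is dependency-preserving.

none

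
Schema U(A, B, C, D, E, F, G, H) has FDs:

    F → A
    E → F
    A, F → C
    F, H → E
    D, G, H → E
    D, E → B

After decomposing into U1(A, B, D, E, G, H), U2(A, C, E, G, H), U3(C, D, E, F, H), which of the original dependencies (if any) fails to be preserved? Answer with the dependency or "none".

F → A

Check F → A: no single fragment contains all of {A, F}, and the restricted closure of {F} across the fragments never reaches {A}.
E → F is preserved.
A, F → C is preserved.
F, H → E is preserved.
D, G, H → E is preserved.
D, E → B is preserved.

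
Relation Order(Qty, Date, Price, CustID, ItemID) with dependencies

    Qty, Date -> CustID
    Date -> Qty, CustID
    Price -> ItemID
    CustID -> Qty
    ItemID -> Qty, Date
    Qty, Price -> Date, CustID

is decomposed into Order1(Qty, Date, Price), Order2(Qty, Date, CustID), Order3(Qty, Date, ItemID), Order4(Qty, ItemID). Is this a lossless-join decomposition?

No

Chase test. Columns are Qty, Date, Price, CustID, ItemID; row i has aⱼ where attribute j ∈ Orderi, else bᵢⱼ.
Initial tableau (one row per fragment):
  row 1: a1 a2 a3 b14 b15
  row 2: a1 a2 b23 a4 b25
  row 3: a1 a2 b33 b34 a5
  row 4: a1 b42 b43 b44 a5
Rows 1 and 2 agree on Qty, Date; apply Qty, Date→CustID and equate their CustID entries.
Rows 1 and 3 agree on Qty, Date; apply Qty, Date→CustID and equate their CustID entries.
Rows 3 and 4 agree on ItemID; apply ItemID→Qty, Date and equate their Qty, Date entries.
Rows 1 and 4 agree on Qty, Date; apply Qty, Date→CustID and equate their CustID entries.
No row becomes fully distinguished — the join is lossy.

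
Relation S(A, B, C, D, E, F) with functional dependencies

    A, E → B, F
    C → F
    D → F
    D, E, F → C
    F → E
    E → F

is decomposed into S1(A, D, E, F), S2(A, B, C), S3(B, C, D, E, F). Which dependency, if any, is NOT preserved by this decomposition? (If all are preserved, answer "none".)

Check A, E → B, F: no single fragment contains all of {A, B, E, F}, and the restricted closure of {A, E} across the fragments never reaches {B, F}.
C → F is preserved.
D → F is preserved.
D, E, F → C is preserved.
F → E is preserved.
E → F is preserved.

A, E → B, F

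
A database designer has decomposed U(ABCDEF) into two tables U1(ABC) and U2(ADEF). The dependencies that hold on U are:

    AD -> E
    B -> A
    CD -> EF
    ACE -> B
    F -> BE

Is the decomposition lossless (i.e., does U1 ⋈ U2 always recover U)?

Common attributes: U1 ∩ U2 = {A}.
No dependency enlarges {A}, so (A)⁺ = {A}.
The closure contains neither all of U1 = {ABC} nor all of U2 = {ADEF}, so the common attributes are not a superkey of either fragment. The join is lossy.

No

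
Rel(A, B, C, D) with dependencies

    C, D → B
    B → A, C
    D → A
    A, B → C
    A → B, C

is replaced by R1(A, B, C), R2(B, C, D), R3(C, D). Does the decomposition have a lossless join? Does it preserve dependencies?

Lossless test (chase): Rows 2 and 3 agree on C, D; apply C, D→B and equate their B entries. Rows 1 and 2 agree on B; apply B→A, C and equate their A, C entries. Rows 1 and 3 agree on B; apply B→A, C and equate their A, C entries. Row 2 is now all distinguished symbols — the join is lossless.
Dependency preservation: D → A is not contained in any single fragment, but the restricted closure of its left-hand side across the fragments still reaches the right-hand side; the remaining FDs each lie inside some fragment. All dependencies are preserved.

lossless and dependency-preserving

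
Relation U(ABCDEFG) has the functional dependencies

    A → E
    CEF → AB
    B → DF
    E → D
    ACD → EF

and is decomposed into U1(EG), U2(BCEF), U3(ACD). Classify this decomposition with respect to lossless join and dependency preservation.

Lossless test (chase): Rows 1 and 2 agree on E; apply E→D and equate their D entries. No row becomes fully distinguished — the join is lossy.
Dependency preservation: the restricted closure of {A} across the fragments never reaches {E}, so A → E cannot be enforced without a join — not preserved.

lossy and not dependency-preserving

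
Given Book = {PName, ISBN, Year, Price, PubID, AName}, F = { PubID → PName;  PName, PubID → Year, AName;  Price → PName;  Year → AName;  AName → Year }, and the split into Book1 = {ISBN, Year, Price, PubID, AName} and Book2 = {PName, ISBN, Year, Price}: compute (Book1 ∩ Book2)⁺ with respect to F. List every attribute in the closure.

Book1 ∩ Book2 = {ISBN, Year, Price}.
Price → PName applies, adding PName
Year → AName applies, adding AName
Closure: {PName, ISBN, Year, Price, AName}.

PName, ISBN, Year, Price, AName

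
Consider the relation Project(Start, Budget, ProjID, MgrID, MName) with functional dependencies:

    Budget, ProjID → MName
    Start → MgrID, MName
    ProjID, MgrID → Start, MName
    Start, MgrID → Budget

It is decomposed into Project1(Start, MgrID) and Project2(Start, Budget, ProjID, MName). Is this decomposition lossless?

Yes

Common attributes: Project1 ∩ Project2 = {Start}.
Closure of {Start}: Start → MgrID, MName applies, adding MgrID, MName; Start, MgrID → Budget applies, adding Budget. So (Start)⁺ = {Start, Budget, MgrID, MName}.
This closure contains every attribute of Project1, so Project1 ∩ Project2 → Project1. The join is lossless.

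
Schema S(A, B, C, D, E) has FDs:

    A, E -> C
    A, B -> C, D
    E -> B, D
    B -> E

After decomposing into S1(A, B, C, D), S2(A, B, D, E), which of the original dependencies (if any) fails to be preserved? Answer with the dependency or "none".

none

A, E → C: restricted closure across fragments reaches C.
A, B → C, D lies within S1.
E → B, D lies within S2.
B → E lies within S2.
Every dependency is enforceable on the fragments, so the decomposition is dependency-preserving.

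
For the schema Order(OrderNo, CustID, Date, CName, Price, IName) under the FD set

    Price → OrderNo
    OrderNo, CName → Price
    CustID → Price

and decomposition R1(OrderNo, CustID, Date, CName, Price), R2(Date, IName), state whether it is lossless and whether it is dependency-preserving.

lossy but dependency-preserving

Lossless test: (Date)⁺ = {Date}, which is a superkey of neither fragment — lossy.
Dependency preservation: every FD's attributes lie within a single fragment, so each can be enforced locally — preserved.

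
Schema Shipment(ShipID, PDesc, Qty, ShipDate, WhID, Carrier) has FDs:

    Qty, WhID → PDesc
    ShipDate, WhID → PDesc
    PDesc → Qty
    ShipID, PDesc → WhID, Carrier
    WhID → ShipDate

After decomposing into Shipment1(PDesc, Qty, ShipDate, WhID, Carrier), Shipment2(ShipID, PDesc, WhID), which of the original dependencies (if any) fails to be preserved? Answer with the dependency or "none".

Check ShipID, PDesc → WhID, Carrier: no single fragment contains all of {ShipID, PDesc, WhID, Carrier}, and the restricted closure of {ShipID, PDesc} across the fragments never reaches {WhID, Carrier}.
Qty, WhID → PDesc is preserved.
ShipDate, WhID → PDesc is preserved.
PDesc → Qty is preserved.
WhID → ShipDate is preserved.

ShipID, PDesc → WhID, Carrier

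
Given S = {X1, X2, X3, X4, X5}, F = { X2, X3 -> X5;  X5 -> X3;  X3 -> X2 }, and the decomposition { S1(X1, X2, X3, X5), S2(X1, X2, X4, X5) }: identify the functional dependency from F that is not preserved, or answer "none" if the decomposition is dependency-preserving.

none

X2, X3 → X5 lies within S1.
X5 → X3 lies within S1.
X3 → X2 lies within S1.
Every dependency is enforceable on the fragments, so the decomposition is dependency-preserving.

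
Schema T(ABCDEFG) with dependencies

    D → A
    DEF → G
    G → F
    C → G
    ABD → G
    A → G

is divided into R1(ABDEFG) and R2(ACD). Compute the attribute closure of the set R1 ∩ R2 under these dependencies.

ADFG

R1 ∩ R2 = {AD}.
A → G applies, adding G
G → F applies, adding F
Closure: {ADFG}.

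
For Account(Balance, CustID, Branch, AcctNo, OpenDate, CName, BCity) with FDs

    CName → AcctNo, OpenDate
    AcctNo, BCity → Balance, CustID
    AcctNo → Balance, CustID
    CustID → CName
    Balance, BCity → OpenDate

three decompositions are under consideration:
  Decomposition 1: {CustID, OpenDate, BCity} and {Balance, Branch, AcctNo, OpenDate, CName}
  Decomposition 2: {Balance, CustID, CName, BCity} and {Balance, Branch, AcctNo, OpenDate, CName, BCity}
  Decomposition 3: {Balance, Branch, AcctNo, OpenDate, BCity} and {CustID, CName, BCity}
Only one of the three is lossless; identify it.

Decomposition 2

Decomposition 1: common = {OpenDate}, closure = {OpenDate} → lossy.
Decomposition 2: common = {Balance, CName, BCity}, closure = {Balance, CustID, AcctNo, OpenDate, CName, BCity} → lossless.
Decomposition 3: common = {BCity}, closure = {BCity} → lossy.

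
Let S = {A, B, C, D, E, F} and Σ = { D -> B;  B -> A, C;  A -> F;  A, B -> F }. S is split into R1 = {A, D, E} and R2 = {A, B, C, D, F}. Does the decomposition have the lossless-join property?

Yes

Common attributes: R1 ∩ R2 = {A, D}.
Closure of {A, D}: D → B applies, adding B; B → A, C applies, adding C; A → F applies, adding F. So (A, D)⁺ = {A, B, C, D, F}.
This closure contains every attribute of R2, so R1 ∩ R2 → R2. The join is lossless.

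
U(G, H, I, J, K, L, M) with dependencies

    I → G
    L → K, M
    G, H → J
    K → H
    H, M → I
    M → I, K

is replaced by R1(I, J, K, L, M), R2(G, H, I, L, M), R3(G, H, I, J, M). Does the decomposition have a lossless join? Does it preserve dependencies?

Lossless test (chase): Rows 1 and 2 agree on I; apply I→G and equate their G entries. Rows 1 and 2 agree on L; apply L→K, M and equate their K, M entries. Rows 2 and 3 agree on G, H; apply G, H→J and equate their J entries. Rows 1 and 2 agree on K; apply K→H and equate their H entries. Rows 1 and 3 agree on M; apply M→I, K and equate their I, K entries. Row 1 is now all distinguished symbols — the join is lossless.
Dependency preservation: the restricted closure of {K} across the fragments never reaches {H}, so K → H cannot be enforced without a join — not preserved.

lossless but not dependency-preserving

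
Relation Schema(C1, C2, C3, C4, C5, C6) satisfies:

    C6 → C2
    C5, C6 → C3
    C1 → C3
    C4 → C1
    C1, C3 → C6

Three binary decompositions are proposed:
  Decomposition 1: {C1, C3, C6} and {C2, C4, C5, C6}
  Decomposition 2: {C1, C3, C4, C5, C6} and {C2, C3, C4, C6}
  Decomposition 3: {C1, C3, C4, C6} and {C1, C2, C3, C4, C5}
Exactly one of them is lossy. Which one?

Decomposition 1

Decomposition 1: common = {C6}, closure = {C2, C6} → lossy.
Decomposition 2: common = {C3, C4, C6}, closure = {C1, C2, C3, C4, C6} → lossless.
Decomposition 3: common = {C1, C3, C4}, closure = {C1, C2, C3, C4, C6} → lossless.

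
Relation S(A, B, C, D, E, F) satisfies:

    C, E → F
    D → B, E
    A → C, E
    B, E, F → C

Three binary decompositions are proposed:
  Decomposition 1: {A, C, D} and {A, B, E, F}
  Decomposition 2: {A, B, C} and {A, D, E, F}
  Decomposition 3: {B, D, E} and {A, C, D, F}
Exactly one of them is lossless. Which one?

Decomposition 1: common = {A}, closure = {A, C, E, F} → lossy.
Decomposition 2: common = {A}, closure = {A, C, E, F} → lossy.
Decomposition 3: common = {D}, closure = {B, D, E} → lossless.

Decomposition 3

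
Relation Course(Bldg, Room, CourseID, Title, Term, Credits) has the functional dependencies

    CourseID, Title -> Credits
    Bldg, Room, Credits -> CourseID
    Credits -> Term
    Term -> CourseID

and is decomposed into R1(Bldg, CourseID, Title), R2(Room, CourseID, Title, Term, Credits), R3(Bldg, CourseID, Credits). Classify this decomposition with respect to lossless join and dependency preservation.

Lossless test (chase): Rows 1 and 2 agree on CourseID, Title; apply CourseID, Title→Credits and equate their Credits entries. Rows 1 and 2 agree on Credits; apply Credits→Term and equate their Term entries. Rows 1 and 3 agree on Credits; apply Credits→Term and equate their Term entries. No row becomes fully distinguished — the join is lossy.
Dependency preservation: Bldg, Room, Credits → CourseID is not contained in any single fragment, but the restricted closure of its left-hand side across the fragments still reaches the right-hand side; the remaining FDs each lie inside some fragment. All dependencies are preserved.

lossy but dependency-preserving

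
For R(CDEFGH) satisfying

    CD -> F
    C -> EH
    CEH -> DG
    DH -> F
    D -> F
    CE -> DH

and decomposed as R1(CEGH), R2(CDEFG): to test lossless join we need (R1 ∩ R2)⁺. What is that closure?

CDEFGH

R1 ∩ R2 = {CEG}.
C → EH applies, adding H
CEH → DG applies, adding D
DH → F applies, adding F
Closure: {CDEFGH}.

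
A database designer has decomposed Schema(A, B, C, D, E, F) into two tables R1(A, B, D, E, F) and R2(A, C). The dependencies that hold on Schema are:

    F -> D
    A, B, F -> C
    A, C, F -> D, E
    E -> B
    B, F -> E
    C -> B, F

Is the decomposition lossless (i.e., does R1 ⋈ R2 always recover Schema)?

Common attributes: R1 ∩ R2 = {A}.
No dependency enlarges {A}, so (A)⁺ = {A}.
The closure contains neither all of R1 = {A, B, D, E, F} nor all of R2 = {A, C}, so the common attributes are not a superkey of either fragment. The join is lossy.

No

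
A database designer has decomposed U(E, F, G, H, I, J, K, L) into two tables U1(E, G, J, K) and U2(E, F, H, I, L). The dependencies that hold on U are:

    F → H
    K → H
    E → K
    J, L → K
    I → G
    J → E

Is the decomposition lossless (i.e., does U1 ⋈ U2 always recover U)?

No

Common attributes: U1 ∩ U2 = {E}.
Closure of {E}: E → K applies, adding K; K → H applies, adding H. So (E)⁺ = {E, H, K}.
The closure contains neither all of U1 = {E, G, J, K} nor all of U2 = {E, F, H, I, L}, so the common attributes are not a superkey of either fragment. The join is lossy.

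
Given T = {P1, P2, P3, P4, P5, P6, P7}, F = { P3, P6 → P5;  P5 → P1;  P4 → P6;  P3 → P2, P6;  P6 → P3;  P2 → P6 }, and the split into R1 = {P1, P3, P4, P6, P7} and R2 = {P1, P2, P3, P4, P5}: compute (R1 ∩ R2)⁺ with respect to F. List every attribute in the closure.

R1 ∩ R2 = {P1, P3, P4}.
P4 → P6 applies, adding P6
P3 → P2, P6 applies, adding P2
P3, P6 → P5 applies, adding P5
Closure: {P1, P2, P3, P4, P5, P6}.

P1, P2, P3, P4, P5, P6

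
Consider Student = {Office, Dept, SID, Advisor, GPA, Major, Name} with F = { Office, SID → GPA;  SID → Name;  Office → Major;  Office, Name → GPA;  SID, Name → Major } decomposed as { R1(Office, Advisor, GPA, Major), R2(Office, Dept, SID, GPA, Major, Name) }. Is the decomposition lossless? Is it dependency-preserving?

Lossless test: (Office, GPA, Major)⁺ = {Office, GPA, Major}, which is a superkey of neither fragment — lossy.
Dependency preservation: every FD's attributes lie within a single fragment, so each can be enforced locally — preserved.

lossy but dependency-preserving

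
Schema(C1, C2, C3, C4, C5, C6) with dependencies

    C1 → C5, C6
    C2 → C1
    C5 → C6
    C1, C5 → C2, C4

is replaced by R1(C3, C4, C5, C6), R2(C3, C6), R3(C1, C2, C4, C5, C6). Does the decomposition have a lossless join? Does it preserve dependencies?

lossy but dependency-preserving

Lossless test (chase): applying each FD to every pair of rows produces no changes in the tableau, so no row becomes fully distinguished — the join is lossy.
Dependency preservation: every FD's attributes lie within a single fragment, so each can be enforced locally — preserved.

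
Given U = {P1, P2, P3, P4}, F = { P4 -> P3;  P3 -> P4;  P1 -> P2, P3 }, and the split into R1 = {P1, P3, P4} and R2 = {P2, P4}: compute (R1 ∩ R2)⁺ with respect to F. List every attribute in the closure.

R1 ∩ R2 = {P4}.
P4 → P3 applies, adding P3
Closure: {P3, P4}.

P3, P4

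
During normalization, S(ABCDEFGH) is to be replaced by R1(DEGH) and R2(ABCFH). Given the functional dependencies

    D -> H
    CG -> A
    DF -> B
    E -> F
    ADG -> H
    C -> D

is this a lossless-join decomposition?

No

Common attributes: R1 ∩ R2 = {H}.
No dependency enlarges {H}, so (H)⁺ = {H}.
The closure contains neither all of R1 = {DEGH} nor all of R2 = {ABCFH}, so the common attributes are not a superkey of either fragment. The join is lossy.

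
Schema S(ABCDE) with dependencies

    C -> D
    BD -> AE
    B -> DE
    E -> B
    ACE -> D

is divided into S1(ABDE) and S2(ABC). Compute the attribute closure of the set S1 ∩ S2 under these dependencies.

S1 ∩ S2 = {AB}.
B → DE applies, adding DE
Closure: {ABDE}.

ABDE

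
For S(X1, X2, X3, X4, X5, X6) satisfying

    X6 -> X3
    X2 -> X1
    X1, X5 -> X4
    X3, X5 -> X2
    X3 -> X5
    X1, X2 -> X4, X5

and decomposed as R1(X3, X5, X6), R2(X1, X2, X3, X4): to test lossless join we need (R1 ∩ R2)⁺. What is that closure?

X1, X2, X3, X4, X5

R1 ∩ R2 = {X3}.
X3 → X5 applies, adding X5
X3, X5 → X2 applies, adding X2
X2 → X1 applies, adding X1
X1, X5 → X4 applies, adding X4
Closure: {X1, X2, X3, X4, X5}.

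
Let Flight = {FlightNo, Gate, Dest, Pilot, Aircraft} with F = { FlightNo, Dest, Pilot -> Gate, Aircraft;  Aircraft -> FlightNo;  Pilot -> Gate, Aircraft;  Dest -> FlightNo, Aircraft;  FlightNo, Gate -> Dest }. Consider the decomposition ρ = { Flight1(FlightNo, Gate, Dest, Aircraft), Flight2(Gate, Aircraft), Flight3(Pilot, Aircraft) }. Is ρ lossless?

No

Chase test. Columns are FlightNo, Gate, Dest, Pilot, Aircraft; row i has aⱼ where attribute j ∈ Flighti, else bᵢⱼ.
Initial tableau (one row per fragment):
  row 1: a1 a2 a3 b14 a5
  row 2: b21 a2 b23 b24 a5
  row 3: b31 b32 b33 a4 a5
Rows 1 and 2 agree on Aircraft; apply Aircraft→FlightNo and equate their FlightNo entries.
Rows 1 and 3 agree on Aircraft; apply Aircraft→FlightNo and equate their FlightNo entries.
Rows 1 and 2 agree on FlightNo, Gate; apply FlightNo, Gate→Dest and equate their Dest entries.
No row becomes fully distinguished — the join is lossy.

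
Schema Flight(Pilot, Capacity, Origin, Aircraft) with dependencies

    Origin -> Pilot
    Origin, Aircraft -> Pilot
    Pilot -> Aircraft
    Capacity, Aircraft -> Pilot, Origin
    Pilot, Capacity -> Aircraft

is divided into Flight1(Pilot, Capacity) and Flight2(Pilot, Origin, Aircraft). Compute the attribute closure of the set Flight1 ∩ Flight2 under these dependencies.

Flight1 ∩ Flight2 = {Pilot}.
Pilot → Aircraft applies, adding Aircraft
Closure: {Pilot, Aircraft}.

Pilot, Aircraft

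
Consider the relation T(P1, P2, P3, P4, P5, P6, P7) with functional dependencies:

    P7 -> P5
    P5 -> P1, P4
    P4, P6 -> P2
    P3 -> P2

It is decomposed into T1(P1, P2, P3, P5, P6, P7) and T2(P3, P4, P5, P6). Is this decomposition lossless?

Common attributes: T1 ∩ T2 = {P3, P5, P6}.
Closure of {P3, P5, P6}: P5 → P1, P4 applies, adding P1, P4; P4, P6 → P2 applies, adding P2. So (P3, P5, P6)⁺ = {P1, P2, P3, P4, P5, P6}.
This closure contains every attribute of T2, so T1 ∩ T2 → T2. The join is lossless.

Yes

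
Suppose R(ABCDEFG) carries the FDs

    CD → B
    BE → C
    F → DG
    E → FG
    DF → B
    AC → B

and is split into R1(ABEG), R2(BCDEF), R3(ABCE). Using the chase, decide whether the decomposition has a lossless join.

Chase test. Columns are ABCDEFG; row i has aⱼ where attribute j ∈ Ri, else bᵢⱼ.
Initial tableau (one row per fragment):
  row 1: a1 a2 b13 b14 a5 b16 a7
  row 2: b21 a2 a3 a4 a5 a6 b27
  row 3: a1 a2 a3 b34 a5 b36 b37
Rows 1 and 2 agree on BE; apply BE→C and equate their C entries.
Rows 1 and 2 agree on E; apply E→FG and equate their FG entries.
Rows 1 and 3 agree on E; apply E→FG and equate their FG entries.
Rows 1 and 2 agree on F; apply F→DG and equate their DG entries.
Rows 1 and 3 agree on F; apply F→DG and equate their DG entries.
Row 1 is now all distinguished symbols — the join is lossless.

Yes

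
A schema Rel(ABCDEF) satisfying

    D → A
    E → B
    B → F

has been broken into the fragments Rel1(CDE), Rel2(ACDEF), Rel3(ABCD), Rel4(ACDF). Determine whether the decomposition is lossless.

No

Chase test. Columns are ABCDEF; row i has aⱼ where attribute j ∈ Reli, else bᵢⱼ.
Initial tableau (one row per fragment):
  row 1: b11 b12 a3 a4 a5 b16
  row 2: a1 b22 a3 a4 a5 a6
  row 3: a1 a2 a3 a4 b35 b36
  row 4: a1 b42 a3 a4 b45 a6
Rows 1 and 2 agree on D; apply D→A and equate their A entries.
Rows 1 and 2 agree on E; apply E→B and equate their B entries.
Rows 1 and 2 agree on B; apply B→F and equate their F entries.
No row becomes fully distinguished — the join is lossy.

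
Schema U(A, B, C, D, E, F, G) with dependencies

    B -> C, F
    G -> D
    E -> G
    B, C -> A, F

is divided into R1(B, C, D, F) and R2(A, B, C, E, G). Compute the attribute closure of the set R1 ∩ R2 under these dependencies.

R1 ∩ R2 = {B, C}.
B → C, F applies, adding F
B, C → A, F applies, adding A
Closure: {A, B, C, F}.

A, B, C, F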